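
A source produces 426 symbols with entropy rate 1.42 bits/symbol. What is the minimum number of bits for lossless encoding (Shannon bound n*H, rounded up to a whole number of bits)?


Minimum bits >= n * H = 426 * 1.42 = 604.92, rounded up to a whole number of bits = 605

605 bits


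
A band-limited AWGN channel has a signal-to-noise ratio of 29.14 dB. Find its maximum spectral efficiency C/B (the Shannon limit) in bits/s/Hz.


SNR_linear = 10^(29.14/10) = 820.3515; C/B = log2(1 + SNR_linear) = log2(1 + 820.3515) = 9.6819

9.6819 bits/s/Hz


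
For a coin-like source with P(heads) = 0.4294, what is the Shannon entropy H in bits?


H = -p*log2(p) - (1-p)*log2(1-p). -0.4294*log2(0.4294) = 0.523699; -0.5706*log2(0.5706) = 0.461871. H = 0.523699 + 0.461871 = 0.9856

0.9856 bits


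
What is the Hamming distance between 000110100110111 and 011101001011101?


Count differing positions: . ^ ^ . ^ ^ ^ . ^ ^ . ^ . ^ . = 9 differences

9


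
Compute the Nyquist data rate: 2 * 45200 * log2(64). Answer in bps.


Rate = 2 * B * log2(M) = 2 * 45200 * 6.0 = 542400.0

542400.0 bps


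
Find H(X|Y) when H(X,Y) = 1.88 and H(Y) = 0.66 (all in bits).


H(X|Y) = H(X,Y) - H(Y) = 1.88 - 0.66 = 1.22

1.22 bits


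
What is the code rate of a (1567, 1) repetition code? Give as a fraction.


Rate = k/n = 1/1567

1/1567


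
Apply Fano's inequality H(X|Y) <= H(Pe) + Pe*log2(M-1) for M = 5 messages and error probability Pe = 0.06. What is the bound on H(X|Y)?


H(Pe) = -Pe*log2(Pe) - (1-Pe)*log2(1-Pe) = -0.06*log2(0.06) - 0.94*log2(0.94) = 0.243534 + 0.083911 = 0.3274. Pe*log2(M-1) = 0.06*log2(4) = 0.120000. Bound = H(Pe) + Pe*log2(M-1) = 0.243534 + 0.083911 + 0.120000 = 0.4474

0.4474 bits


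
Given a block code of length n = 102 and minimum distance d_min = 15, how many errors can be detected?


Detection capability = d_min - 1 = 15 - 1 = 14

14 errors


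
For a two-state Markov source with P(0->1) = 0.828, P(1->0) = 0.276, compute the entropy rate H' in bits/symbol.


Stationary distribution: pi_0 = p10/(p01+p10) = 0.25, pi_1 = 0.75. Entropy rate H' = pi_0*H(p01) + pi_1*H(p10) = 0.25*0.6623 + 0.75*0.8499 = 0.803

0.803 bits/symbol


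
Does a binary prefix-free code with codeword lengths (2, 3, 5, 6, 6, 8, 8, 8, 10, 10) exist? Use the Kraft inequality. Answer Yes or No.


Kraft sum = sum(2^(-l_i)) = 0.4512, need <= 1. Result: satisfied (a binary prefix-free code with these lengths exists)

Yes


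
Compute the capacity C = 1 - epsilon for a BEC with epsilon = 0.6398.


C = 1 - epsilon = 1 - 0.6398 = 0.3602

0.3602 bits


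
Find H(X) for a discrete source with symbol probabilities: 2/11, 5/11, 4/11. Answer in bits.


H = -sum(p_i * log2(p_i)). Terms: -(2/11)*log2(2/11) = 0.447169; -(5/11)*log2(5/11) = 0.517047; -(4/11)*log2(4/11) = 0.530702. H = 0.447169 + 0.517047 + 0.530702 = 1.4949

1.4949 bits


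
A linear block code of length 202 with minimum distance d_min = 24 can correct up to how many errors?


Correction capability = floor((d-1)/2) = floor((24-1)/2) = 11

11 errors


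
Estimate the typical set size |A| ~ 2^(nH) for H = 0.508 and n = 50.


log2|A_typical| = nH = 50 * 0.508 = 25.4, so |A_typical| ~ 2^25.4 = 4.428e+07

4.428e+07


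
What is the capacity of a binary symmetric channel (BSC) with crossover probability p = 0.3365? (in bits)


H(p) = -p*log2(p) - (1-p)*log2(1-p) = -0.3365*log2(0.3365) - 0.6635*log2(0.6635) = 0.528750 + 0.392680 = 0.9214. C = 1 - H(p) = 1 - 0.9214 = 0.0786

0.0786 bits


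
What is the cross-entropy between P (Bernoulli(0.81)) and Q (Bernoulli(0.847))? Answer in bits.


H(P,Q) = -p*log2(q) - (1-p)*log2(1-q). -0.81*log2(0.847) = 0.194049; -0.19*log2(0.153) = 0.514595. H(P,Q) = 0.194049 + 0.514595 = 0.7086

0.7086 bits


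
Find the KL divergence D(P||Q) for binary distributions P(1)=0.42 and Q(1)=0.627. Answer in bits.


KL = p*log2(p/q) + (1-p)*log2((1-p)/(1-q)) = 0.42*log2(0.42/0.627) + 0.58*log2(0.58/0.373) = 0.1266

0.1266 bits


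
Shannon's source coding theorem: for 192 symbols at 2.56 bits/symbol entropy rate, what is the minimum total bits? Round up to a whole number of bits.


Minimum bits >= n * H = 192 * 2.56 = 491.52, rounded up to a whole number of bits = 492

492 bits


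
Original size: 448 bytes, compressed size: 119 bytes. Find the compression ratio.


Ratio = original / compressed = 448 / 119 = 3.7647

3.7647


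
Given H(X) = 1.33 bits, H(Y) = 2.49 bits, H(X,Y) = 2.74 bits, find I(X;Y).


I(X;Y) = H(X) + H(Y) - H(X,Y) = 1.33 + 2.49 - 2.74 = 1.08

1.08 bits


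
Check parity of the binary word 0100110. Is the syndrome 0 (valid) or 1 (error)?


Syndrome = XOR of all bits = 0 XOR 1 XOR 0 XOR 0 XOR 1 XOR 1 XOR 0 = 1

1


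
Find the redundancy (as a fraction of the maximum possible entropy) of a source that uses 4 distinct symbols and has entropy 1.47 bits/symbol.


H_max = log2(K) = log2(4) = 2.0 bits/symbol. Redundancy = 1 - H/H_max = 1 - 1.47/2.0 = 1 - 0.735 = 0.265

0.265


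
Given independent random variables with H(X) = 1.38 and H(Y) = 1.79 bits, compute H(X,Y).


For independent variables, H(X,Y) = H(X) + H(Y) = 1.38 + 1.79 = 3.17

3.17 bits


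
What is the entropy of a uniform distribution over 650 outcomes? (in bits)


H = log2(n) = log2(650) = 9.3443

9.3443 bits


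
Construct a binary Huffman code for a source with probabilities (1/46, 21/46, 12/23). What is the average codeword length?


Huffman construction (repeatedly merge the two least-probable nodes; each merge adds 1 bit to every symbol beneath it): 1/46 + 21/46 = 11/23; 11/23 + 12/23 = 1. Resulting codeword lengths (in the order the probabilities were given): (2, 2, 1). L_avg = sum(p_i * l_i) = 1/46*2 + 21/46*2 + 12/23*1 = 34/23 = 1.4783

1.4783 bits


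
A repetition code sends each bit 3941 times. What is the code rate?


Rate = k/n = 1/3941

1/3941


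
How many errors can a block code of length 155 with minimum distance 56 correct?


Correction capability = floor((d-1)/2) = floor((56-1)/2) = 27

27 errors


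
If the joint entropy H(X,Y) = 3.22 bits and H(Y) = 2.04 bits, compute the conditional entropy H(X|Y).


H(X|Y) = H(X,Y) - H(Y) = 3.22 - 2.04 = 1.18

1.18 bits


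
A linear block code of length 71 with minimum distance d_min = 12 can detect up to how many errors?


Detection capability = d_min - 1 = 12 - 1 = 11

11 errors


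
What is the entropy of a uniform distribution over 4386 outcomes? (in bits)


H = log2(n) = log2(4386) = 12.0987

12.0987 bits


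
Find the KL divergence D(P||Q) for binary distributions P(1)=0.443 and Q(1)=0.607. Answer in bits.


KL = p*log2(p/q) + (1-p)*log2((1-p)/(1-q)) = 0.443*log2(0.443/0.607) + 0.557*log2(0.557/0.393) = 0.079

0.079 bits


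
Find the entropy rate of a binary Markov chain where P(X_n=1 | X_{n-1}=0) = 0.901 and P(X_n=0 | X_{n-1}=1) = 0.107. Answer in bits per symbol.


Stationary distribution: pi_0 = p10/(p01+p10) = 0.1062, pi_1 = 0.8938. Entropy rate H' = pi_0*H(p01) + pi_1*H(p10) = 0.1062*0.4658 + 0.8938*0.4908 = 0.4881

0.4881 bits/symbol


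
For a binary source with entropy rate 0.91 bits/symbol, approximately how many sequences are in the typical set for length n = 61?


log2|A_typical| = nH = 61 * 0.91 = 55.51, so |A_typical| ~ 2^55.51 = 5.131e+16

5.131e+16


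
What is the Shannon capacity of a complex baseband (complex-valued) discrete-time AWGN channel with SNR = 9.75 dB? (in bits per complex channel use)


SNR_linear = 10^(9.75/10) = 9.4406; C = log2(1 + SNR_linear) = log2(1 + 9.4406) = 3.3841

3.3841 bits/channel use


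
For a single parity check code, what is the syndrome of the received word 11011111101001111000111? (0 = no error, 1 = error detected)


Syndrome = XOR of all bits = 1 XOR 1 XOR 0 XOR 1 XOR 1 XOR 1 XOR 1 XOR 1 XOR 1 XOR 0 XOR 1 XOR 0 XOR 0 XOR 1 XOR 1 XOR 1 XOR 1 XOR 0 XOR 0 XOR 0 XOR 1 XOR 1 XOR 1 = 0

0


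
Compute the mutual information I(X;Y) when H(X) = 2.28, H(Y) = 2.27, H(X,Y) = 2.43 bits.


I(X;Y) = H(X) + H(Y) - H(X,Y) = 2.28 + 2.27 - 2.43 = 2.12

2.12 bits


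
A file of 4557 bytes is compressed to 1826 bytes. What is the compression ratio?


Ratio = original / compressed = 4557 / 1826 = 2.4956

2.4956


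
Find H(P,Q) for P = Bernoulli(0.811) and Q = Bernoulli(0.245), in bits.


H(P,Q) = -p*log2(q) - (1-p)*log2(1-q). -0.811*log2(0.245) = 1.645638; -0.189*log2(0.755) = 0.076630. H(P,Q) = 1.645638 + 0.076630 = 1.7223

1.7223 bits


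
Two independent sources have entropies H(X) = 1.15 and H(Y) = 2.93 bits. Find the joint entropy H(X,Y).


For independent variables, H(X,Y) = H(X) + H(Y) = 1.15 + 2.93 = 4.08

4.08 bits


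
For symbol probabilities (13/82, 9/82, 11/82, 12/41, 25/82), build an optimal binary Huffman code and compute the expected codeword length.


Huffman construction (repeatedly merge the two least-probable nodes; each merge adds 1 bit to every symbol beneath it): 9/82 + 11/82 = 10/41; 13/82 + 10/41 = 33/82; 12/41 + 25/82 = 49/82; 33/82 + 49/82 = 1. Resulting codeword lengths (in the order the probabilities were given): (2, 3, 3, 2, 2). L_avg = sum(p_i * l_i) = 13/82*2 + 9/82*3 + 11/82*3 + 12/41*2 + 25/82*2 = 92/41 = 2.2439

2.2439 bits


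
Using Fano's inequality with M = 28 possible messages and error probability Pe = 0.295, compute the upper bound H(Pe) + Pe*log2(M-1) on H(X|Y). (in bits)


H(Pe) = -Pe*log2(Pe) - (1-Pe)*log2(1-Pe) = -0.295*log2(0.295) - 0.705*log2(0.705) = 0.519558 + 0.355535 = 0.8751. Pe*log2(M-1) = 0.295*log2(27) = 1.402692. Bound = H(Pe) + Pe*log2(M-1) = 0.519558 + 0.355535 + 1.402692 = 2.2778

2.2778 bits


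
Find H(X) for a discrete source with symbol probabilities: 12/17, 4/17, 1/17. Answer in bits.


H = -sum(p_i * log2(p_i)). Terms: -(12/17)*log2(12/17) = 0.354706; -(4/17)*log2(4/17) = 0.491168; -(1/17)*log2(1/17) = 0.240439. H = 0.354706 + 0.491168 + 0.240439 = 1.0863

1.0863 bits


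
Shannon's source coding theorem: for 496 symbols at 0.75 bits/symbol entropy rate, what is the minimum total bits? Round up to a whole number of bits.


Minimum bits >= n * H = 496 * 0.75 = 372.0, rounded up to a whole number of bits = 372

372 bits


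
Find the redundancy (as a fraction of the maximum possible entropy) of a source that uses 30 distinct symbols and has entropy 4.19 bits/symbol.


H_max = log2(K) = log2(30) = 4.9069 bits/symbol. Redundancy = 1 - H/H_max = 1 - 4.19/4.9069 = 1 - 0.8539 = 0.1461

0.1461


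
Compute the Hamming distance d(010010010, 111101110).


Count differing positions: ^ . ^ ^ ^ ^ ^ . . = 6 differences

6


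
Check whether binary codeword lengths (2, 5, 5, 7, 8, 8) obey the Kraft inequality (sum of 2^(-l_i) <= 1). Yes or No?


Kraft sum = sum(2^(-l_i)) = 0.3281, need <= 1. Result: satisfied (a binary prefix-free code with these lengths exists)

Yes


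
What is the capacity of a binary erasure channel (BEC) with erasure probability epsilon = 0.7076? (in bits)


C = 1 - epsilon = 1 - 0.7076 = 0.2924

0.2924 bits


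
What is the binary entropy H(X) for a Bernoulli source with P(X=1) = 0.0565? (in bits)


H = -p*log2(p) - (1-p)*log2(1-p). -0.0565*log2(0.0565) = 0.234227; -0.9435*log2(0.9435) = 0.079165. H = 0.234227 + 0.079165 = 0.3134

0.3134 bits


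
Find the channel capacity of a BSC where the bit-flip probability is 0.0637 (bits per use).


H(p) = -p*log2(p) - (1-p)*log2(1-p) = -0.0637*log2(0.0637) - 0.9363*log2(0.9363) = 0.253052 + 0.088908 = 0.342. C = 1 - H(p) = 1 - 0.342 = 0.658

0.658 bits


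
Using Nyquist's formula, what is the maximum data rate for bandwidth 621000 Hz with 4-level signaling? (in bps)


Rate = 2 * B * log2(M) = 2 * 621000 * 2.0 = 2484000.0

2484000.0 bps


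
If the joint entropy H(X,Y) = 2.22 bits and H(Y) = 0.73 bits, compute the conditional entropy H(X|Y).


H(X|Y) = H(X,Y) - H(Y) = 2.22 - 0.73 = 1.49

1.49 bits


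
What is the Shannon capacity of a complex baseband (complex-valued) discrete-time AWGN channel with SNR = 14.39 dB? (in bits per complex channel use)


SNR_linear = 10^(14.39/10) = 27.4789; C = log2(1 + SNR_linear) = log2(1 + 27.4789) = 4.8318

4.8318 bits/channel use


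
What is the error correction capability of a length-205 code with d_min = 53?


Correction capability = floor((d-1)/2) = floor((53-1)/2) = 26

26 errors


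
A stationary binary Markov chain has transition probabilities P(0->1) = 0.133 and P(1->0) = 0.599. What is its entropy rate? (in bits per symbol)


Stationary distribution: pi_0 = p10/(p01+p10) = 0.8183, pi_1 = 0.1817. Entropy rate H' = pi_0*H(p01) + pi_1*H(p10) = 0.8183*0.5656 + 0.1817*0.9715 = 0.6394

0.6394 bits/symbol


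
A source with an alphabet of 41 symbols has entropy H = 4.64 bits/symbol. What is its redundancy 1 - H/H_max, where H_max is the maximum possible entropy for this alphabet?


H_max = log2(K) = log2(41) = 5.3576 bits/symbol. Redundancy = 1 - H/H_max = 1 - 4.64/5.3576 = 1 - 0.8661 = 0.1339

0.1339


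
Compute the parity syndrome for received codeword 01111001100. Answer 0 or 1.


Syndrome = XOR of all bits = 0 XOR 1 XOR 1 XOR 1 XOR 1 XOR 0 XOR 0 XOR 1 XOR 1 XOR 0 XOR 0 = 0

0


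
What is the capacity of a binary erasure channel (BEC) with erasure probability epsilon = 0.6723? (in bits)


C = 1 - epsilon = 1 - 0.6723 = 0.3277

0.3277 bits


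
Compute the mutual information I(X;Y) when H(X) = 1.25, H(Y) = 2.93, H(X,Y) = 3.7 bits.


I(X;Y) = H(X) + H(Y) - H(X,Y) = 1.25 + 2.93 - 3.7 = 0.48

0.48 bits


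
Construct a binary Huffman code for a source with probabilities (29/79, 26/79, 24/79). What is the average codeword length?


Huffman construction (repeatedly merge the two least-probable nodes; each merge adds 1 bit to every symbol beneath it): 24/79 + 26/79 = 50/79; 29/79 + 50/79 = 1. Resulting codeword lengths (in the order the probabilities were given): (1, 2, 2). L_avg = sum(p_i * l_i) = 29/79*1 + 26/79*2 + 24/79*2 = 129/79 = 1.6329

1.6329 bits


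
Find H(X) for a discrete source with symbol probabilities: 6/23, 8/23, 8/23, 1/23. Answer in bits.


H = -sum(p_i * log2(p_i)). Terms: -(6/23)*log2(6/23) = 0.505722; -(8/23)*log2(8/23) = 0.529935; -(8/23)*log2(8/23) = 0.529935; -(1/23)*log2(1/23) = 0.196677. H = 0.505722 + 0.529935 + 0.529935 + 0.196677 = 1.7623

1.7623 bits


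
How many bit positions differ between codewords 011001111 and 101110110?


Count differing positions: ^ ^ . ^ ^ ^ . . ^ = 6 differences

6


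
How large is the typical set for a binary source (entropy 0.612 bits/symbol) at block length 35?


log2|A_typical| = nH = 35 * 0.612 = 21.42, so |A_typical| ~ 2^21.42 = 2.806e+06

2.806e+06


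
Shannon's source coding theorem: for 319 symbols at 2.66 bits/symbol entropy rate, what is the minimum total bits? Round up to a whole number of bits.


Minimum bits >= n * H = 319 * 2.66 = 848.54, rounded up to a whole number of bits = 849

849 bits


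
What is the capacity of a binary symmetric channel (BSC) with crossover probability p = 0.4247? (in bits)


H(p) = -p*log2(p) - (1-p)*log2(1-p) = -0.4247*log2(0.4247) - 0.5753*log2(0.5753) = 0.524710 + 0.458867 = 0.9836. C = 1 - H(p) = 1 - 0.9836 = 0.0164

0.0164 bits


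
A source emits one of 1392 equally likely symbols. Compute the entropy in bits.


H = log2(n) = log2(1392) = 10.4429

10.4429 bits


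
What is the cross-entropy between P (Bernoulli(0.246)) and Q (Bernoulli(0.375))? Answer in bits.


H(P,Q) = -p*log2(q) - (1-p)*log2(1-q). -0.246*log2(0.375) = 0.348099; -0.754*log2(0.625) = 0.511266. H(P,Q) = 0.348099 + 0.511266 = 0.8594

0.8594 bits


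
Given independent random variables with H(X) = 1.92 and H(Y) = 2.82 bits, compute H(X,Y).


For independent variables, H(X,Y) = H(X) + H(Y) = 1.92 + 2.82 = 4.74

4.74 bits


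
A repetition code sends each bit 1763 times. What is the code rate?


Rate = k/n = 1/1763

1/1763


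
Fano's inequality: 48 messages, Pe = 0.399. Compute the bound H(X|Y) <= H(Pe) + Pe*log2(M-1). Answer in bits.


H(Pe) = -Pe*log2(Pe) - (1-Pe)*log2(1-Pe) = -0.399*log2(0.399) - 0.601*log2(0.601) = 0.528890 + 0.441472 = 0.9704. Pe*log2(M-1) = 0.399*log2(47) = 2.216281. Bound = H(Pe) + Pe*log2(M-1) = 0.528890 + 0.441472 + 2.216281 = 3.1866

3.1866 bits


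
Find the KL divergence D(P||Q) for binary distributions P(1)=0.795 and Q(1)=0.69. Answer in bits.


KL = p*log2(p/q) + (1-p)*log2((1-p)/(1-q)) = 0.795*log2(0.795/0.69) + 0.205*log2(0.205/0.31) = 0.0402

0.0402 bits


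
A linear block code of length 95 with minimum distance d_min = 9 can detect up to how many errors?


Detection capability = d_min - 1 = 9 - 1 = 8

8 errors


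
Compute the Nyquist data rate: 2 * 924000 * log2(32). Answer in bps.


Rate = 2 * B * log2(M) = 2 * 924000 * 5.0 = 9240000.0

9240000.0 bps


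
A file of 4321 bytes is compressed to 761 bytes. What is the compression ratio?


Ratio = original / compressed = 4321 / 761 = 5.6781

5.6781


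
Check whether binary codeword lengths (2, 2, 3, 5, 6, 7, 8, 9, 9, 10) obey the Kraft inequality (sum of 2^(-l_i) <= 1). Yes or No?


Kraft sum = sum(2^(-l_i)) = 0.6885, need <= 1. Result: satisfied (a binary prefix-free code with these lengths exists)

Yes


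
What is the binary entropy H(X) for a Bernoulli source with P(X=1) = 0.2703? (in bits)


H = -p*log2(p) - (1-p)*log2(1-p). -0.2703*log2(0.2703) = 0.510155; -0.7297*log2(0.7297) = 0.331740. H = 0.510155 + 0.331740 = 0.8419

0.8419 bits


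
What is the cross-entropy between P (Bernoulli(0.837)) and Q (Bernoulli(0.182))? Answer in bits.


H(P,Q) = -p*log2(q) - (1-p)*log2(1-q). -0.837*log2(0.182) = 2.057337; -0.163*log2(0.818) = 0.047242. H(P,Q) = 2.057337 + 0.047242 = 2.1046

2.1046 bits


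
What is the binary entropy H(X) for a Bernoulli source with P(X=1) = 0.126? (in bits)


H = -p*log2(p) - (1-p)*log2(1-p). -0.126*log2(0.126) = 0.376552; -0.874*log2(0.874) = 0.169814. H = 0.376552 + 0.169814 = 0.5464

0.5464 bits


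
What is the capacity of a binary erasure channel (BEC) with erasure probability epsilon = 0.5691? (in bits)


C = 1 - epsilon = 1 - 0.5691 = 0.4309

0.4309 bits


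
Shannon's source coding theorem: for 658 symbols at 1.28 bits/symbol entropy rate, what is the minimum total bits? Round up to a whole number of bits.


Minimum bits >= n * H = 658 * 1.28 = 842.24, rounded up to a whole number of bits = 843

843 bits


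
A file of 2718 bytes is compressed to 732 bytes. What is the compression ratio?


Ratio = original / compressed = 2718 / 732 = 3.7131

3.7131


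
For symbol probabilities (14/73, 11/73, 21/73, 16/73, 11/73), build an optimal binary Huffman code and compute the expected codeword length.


Huffman construction (repeatedly merge the two least-probable nodes; each merge adds 1 bit to every symbol beneath it): 11/73 + 11/73 = 22/73; 14/73 + 16/73 = 30/73; 21/73 + 22/73 = 43/73; 30/73 + 43/73 = 1. Resulting codeword lengths (in the order the probabilities were given): (2, 3, 2, 2, 3). L_avg = sum(p_i * l_i) = 14/73*2 + 11/73*3 + 21/73*2 + 16/73*2 + 11/73*3 = 168/73 = 2.3014

2.3014 bits


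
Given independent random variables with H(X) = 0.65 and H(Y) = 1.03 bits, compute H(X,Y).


For independent variables, H(X,Y) = H(X) + H(Y) = 0.65 + 1.03 = 1.68

1.68 bits


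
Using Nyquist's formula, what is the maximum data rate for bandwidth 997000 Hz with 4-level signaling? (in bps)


Rate = 2 * B * log2(M) = 2 * 997000 * 2.0 = 3988000.0

3988000.0 bps


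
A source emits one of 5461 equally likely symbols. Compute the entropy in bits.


H = log2(n) = log2(5461) = 12.4149

12.4149 bits


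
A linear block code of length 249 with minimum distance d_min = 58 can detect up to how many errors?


Detection capability = d_min - 1 = 58 - 1 = 57

57 errors


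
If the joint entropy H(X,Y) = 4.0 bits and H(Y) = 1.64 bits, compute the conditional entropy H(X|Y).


H(X|Y) = H(X,Y) - H(Y) = 4.0 - 1.64 = 2.36

2.36 bits


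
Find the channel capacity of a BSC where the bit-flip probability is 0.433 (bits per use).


H(p) = -p*log2(p) - (1-p)*log2(1-p) = -0.433*log2(0.433) - 0.567*log2(0.567) = 0.522874 + 0.464134 = 0.987. C = 1 - H(p) = 1 - 0.987 = 0.013

0.013 bits


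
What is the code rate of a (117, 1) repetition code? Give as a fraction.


Rate = k/n = 1/117

1/117


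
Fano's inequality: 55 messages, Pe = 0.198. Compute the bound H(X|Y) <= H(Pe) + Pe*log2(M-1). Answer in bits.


H(Pe) = -Pe*log2(Pe) - (1-Pe)*log2(1-Pe) = -0.198*log2(0.198) - 0.802*log2(0.802) = 0.462613 + 0.255297 = 0.7179. Pe*log2(M-1) = 0.198*log2(54) = 1.139468. Bound = H(Pe) + Pe*log2(M-1) = 0.462613 + 0.255297 + 1.139468 = 1.8574

1.8574 bits


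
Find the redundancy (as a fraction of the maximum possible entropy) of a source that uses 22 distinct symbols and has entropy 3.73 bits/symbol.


H_max = log2(K) = log2(22) = 4.4594 bits/symbol. Redundancy = 1 - H/H_max = 1 - 3.73/4.4594 = 1 - 0.8364 = 0.1636

0.1636


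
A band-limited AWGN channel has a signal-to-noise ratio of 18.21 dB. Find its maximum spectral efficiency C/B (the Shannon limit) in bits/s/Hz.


SNR_linear = 10^(18.21/10) = 66.2217; C/B = log2(1 + SNR_linear) = log2(1 + 66.2217) = 6.0709

6.0709 bits/s/Hz


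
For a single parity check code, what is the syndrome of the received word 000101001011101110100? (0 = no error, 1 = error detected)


Syndrome = XOR of all bits = 0 XOR 0 XOR 0 XOR 1 XOR 0 XOR 1 XOR 0 XOR 0 XOR 1 XOR 0 XOR 1 XOR 1 XOR 1 XOR 0 XOR 1 XOR 1 XOR 1 XOR 0 XOR 1 XOR 0 XOR 0 = 0

0


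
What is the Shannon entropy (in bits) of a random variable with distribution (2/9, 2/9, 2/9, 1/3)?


H = -sum(p_i * log2(p_i)). Terms: -(2/9)*log2(2/9) = 0.482206; -(2/9)*log2(2/9) = 0.482206; -(2/9)*log2(2/9) = 0.482206; -(1/3)*log2(1/3) = 0.528321. H = 0.482206 + 0.482206 + 0.482206 + 0.528321 = 1.9749

1.9749 bits


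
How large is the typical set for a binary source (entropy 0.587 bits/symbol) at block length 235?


log2|A_typical| = nH = 235 * 0.587 = 137.945, so |A_typical| ~ 2^137.945 = 3.354e+41

3.354e+41


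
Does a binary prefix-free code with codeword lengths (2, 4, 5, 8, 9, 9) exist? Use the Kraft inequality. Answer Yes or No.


Kraft sum = sum(2^(-l_i)) = 0.3516, need <= 1. Result: satisfied (a binary prefix-free code with these lengths exists)

Yes


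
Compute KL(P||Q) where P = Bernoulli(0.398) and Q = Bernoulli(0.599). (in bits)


KL = p*log2(p/q) + (1-p)*log2((1-p)/(1-q)) = 0.398*log2(0.398/0.599) + 0.602*log2(0.602/0.401) = 0.1181

0.1181 bits


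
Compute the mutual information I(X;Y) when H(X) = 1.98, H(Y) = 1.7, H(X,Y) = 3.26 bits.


I(X;Y) = H(X) + H(Y) - H(X,Y) = 1.98 + 1.7 - 3.26 = 0.42

0.42 bits


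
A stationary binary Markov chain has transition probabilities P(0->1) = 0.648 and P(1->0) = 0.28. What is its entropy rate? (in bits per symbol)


Stationary distribution: pi_0 = p10/(p01+p10) = 0.3017, pi_1 = 0.6983. Entropy rate H' = pi_0*H(p01) + pi_1*H(p10) = 0.3017*0.9358 + 0.6983*0.8555 = 0.8797

0.8797 bits/symbol


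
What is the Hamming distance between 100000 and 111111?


Count differing positions: . ^ ^ ^ ^ ^ = 5 differences

5


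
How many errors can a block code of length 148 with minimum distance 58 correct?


Correction capability = floor((d-1)/2) = floor((58-1)/2) = 28

28 errors


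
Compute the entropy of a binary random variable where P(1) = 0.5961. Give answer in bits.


H = -p*log2(p) - (1-p)*log2(1-p). -0.5961*log2(0.5961) = 0.444913; -0.4039*log2(0.4039) = 0.528273. H = 0.444913 + 0.528273 = 0.9732

0.9732 bits


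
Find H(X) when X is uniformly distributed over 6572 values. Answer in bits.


H = log2(n) = log2(6572) = 12.6821

12.6821 bits


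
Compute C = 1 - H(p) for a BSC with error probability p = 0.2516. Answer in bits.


H(p) = -p*log2(p) - (1-p)*log2(1-p) = -0.2516*log2(0.2516) - 0.7484*log2(0.7484) = 0.500884 + 0.312920 = 0.8138. C = 1 - H(p) = 1 - 0.8138 = 0.1862

0.1862 bits


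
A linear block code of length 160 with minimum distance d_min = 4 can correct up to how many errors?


Correction capability = floor((d-1)/2) = floor((4-1)/2) = 1

1 errors


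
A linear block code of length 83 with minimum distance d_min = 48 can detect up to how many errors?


Detection capability = d_min - 1 = 48 - 1 = 47

47 errors


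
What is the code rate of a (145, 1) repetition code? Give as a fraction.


Rate = k/n = 1/145

1/145


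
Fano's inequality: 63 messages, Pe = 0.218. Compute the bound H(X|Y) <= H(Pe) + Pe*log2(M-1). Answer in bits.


H(Pe) = -Pe*log2(Pe) - (1-Pe)*log2(1-Pe) = -0.218*log2(0.218) - 0.782*log2(0.782) = 0.479077 + 0.277422 = 0.7565. Pe*log2(M-1) = 0.218*log2(62) = 1.298015. Bound = H(Pe) + Pe*log2(M-1) = 0.479077 + 0.277422 + 1.298015 = 2.0545

2.0545 bits


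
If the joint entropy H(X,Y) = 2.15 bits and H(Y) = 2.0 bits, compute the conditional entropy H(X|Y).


H(X|Y) = H(X,Y) - H(Y) = 2.15 - 2.0 = 0.15

0.15 bits


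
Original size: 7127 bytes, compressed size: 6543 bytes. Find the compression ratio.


Ratio = original / compressed = 7127 / 6543 = 1.0893

1.0893


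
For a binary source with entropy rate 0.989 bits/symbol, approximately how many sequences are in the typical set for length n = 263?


log2|A_typical| = nH = 263 * 0.989 = 260.107, so |A_typical| ~ 2^260.107 = 1.995e+78

1.995e+78


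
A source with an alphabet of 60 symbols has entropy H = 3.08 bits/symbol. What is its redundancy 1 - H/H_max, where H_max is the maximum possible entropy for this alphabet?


H_max = log2(K) = log2(60) = 5.9069 bits/symbol. Redundancy = 1 - H/H_max = 1 - 3.08/5.9069 = 1 - 0.5214 = 0.4786

0.4786


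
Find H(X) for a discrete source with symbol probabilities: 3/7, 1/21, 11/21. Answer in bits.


H = -sum(p_i * log2(p_i)). Terms: -(3/7)*log2(3/7) = 0.523882; -(1/21)*log2(1/21) = 0.209158; -(11/21)*log2(11/21) = 0.488654. H = 0.523882 + 0.209158 + 0.488654 = 1.2217

1.2217 bits


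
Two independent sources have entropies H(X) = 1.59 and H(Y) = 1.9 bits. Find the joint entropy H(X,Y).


For independent variables, H(X,Y) = H(X) + H(Y) = 1.59 + 1.9 = 3.49

3.49 bits


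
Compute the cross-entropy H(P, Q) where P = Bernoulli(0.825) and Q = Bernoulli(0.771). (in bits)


H(P,Q) = -p*log2(q) - (1-p)*log2(1-q). -0.825*log2(0.771) = 0.309538; -0.175*log2(0.229) = 0.372152. H(P,Q) = 0.309538 + 0.372152 = 0.6817

0.6817 bits


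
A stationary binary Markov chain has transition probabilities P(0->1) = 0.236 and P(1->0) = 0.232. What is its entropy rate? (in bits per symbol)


Stationary distribution: pi_0 = p10/(p01+p10) = 0.4957, pi_1 = 0.5043. Entropy rate H' = pi_0*H(p01) + pi_1*H(p10) = 0.4957*0.7883 + 0.5043*0.7815 = 0.7849

0.7849 bits/symbol


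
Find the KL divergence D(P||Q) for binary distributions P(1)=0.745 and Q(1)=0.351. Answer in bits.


KL = p*log2(p/q) + (1-p)*log2((1-p)/(1-q)) = 0.745*log2(0.745/0.351) + 0.255*log2(0.255/0.649) = 0.4652

0.4652 bits


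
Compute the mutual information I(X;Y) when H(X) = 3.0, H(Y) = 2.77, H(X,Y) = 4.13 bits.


I(X;Y) = H(X) + H(Y) - H(X,Y) = 3.0 + 2.77 - 4.13 = 1.64

1.64 bits


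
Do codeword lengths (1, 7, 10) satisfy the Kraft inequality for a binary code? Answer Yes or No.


Kraft sum = sum(2^(-l_i)) = 0.5088, need <= 1. Result: satisfied (a binary prefix-free code with these lengths exists)

Yes


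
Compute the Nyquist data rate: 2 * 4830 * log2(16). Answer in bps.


Rate = 2 * B * log2(M) = 2 * 4830 * 4.0 = 38640.0

38640.0 bps


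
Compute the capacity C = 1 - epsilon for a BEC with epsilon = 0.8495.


C = 1 - epsilon = 1 - 0.8495 = 0.1505

0.1505 bits


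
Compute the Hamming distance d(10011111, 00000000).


Count differing positions: ^ . . ^ ^ ^ ^ ^ = 6 differences

6


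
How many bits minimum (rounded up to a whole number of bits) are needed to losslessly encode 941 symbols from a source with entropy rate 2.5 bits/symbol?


Minimum bits >= n * H = 941 * 2.5 = 2352.5, rounded up to a whole number of bits = 2353

2353 bits


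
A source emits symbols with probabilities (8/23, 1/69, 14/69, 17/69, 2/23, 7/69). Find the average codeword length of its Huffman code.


Huffman construction (repeatedly merge the two least-probable nodes; each merge adds 1 bit to every symbol beneath it): 1/69 + 2/23 = 7/69; 7/69 + 7/69 = 14/69; 14/69 + 14/69 = 28/69; 17/69 + 8/23 = 41/69; 28/69 + 41/69 = 1. Resulting codeword lengths (in the order the probabilities were given): (2, 4, 2, 2, 4, 3). L_avg = sum(p_i * l_i) = 8/23*2 + 1/69*4 + 14/69*2 + 17/69*2 + 2/23*4 + 7/69*3 = 53/23 = 2.3043

2.3043 bits


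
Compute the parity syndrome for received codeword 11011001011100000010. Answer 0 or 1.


Syndrome = XOR of all bits = 1 XOR 1 XOR 0 XOR 1 XOR 1 XOR 0 XOR 0 XOR 1 XOR 0 XOR 1 XOR 1 XOR 1 XOR 0 XOR 0 XOR 0 XOR 0 XOR 0 XOR 0 XOR 1 XOR 0 = 1

1


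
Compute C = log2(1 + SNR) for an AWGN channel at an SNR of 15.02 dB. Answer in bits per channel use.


SNR_linear = 10^(15.02/10) = 31.7687; C = log2(1 + SNR_linear) = log2(1 + 31.7687) = 5.0342

5.0342 bits/channel use


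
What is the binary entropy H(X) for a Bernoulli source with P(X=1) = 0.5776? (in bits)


H = -p*log2(p) - (1-p)*log2(1-p). -0.5776*log2(0.5776) = 0.457377; -0.4224*log2(0.4224) = 0.525178. H = 0.457377 + 0.525178 = 0.9826

0.9826 bits


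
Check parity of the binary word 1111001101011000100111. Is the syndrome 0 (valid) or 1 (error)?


Syndrome = XOR of all bits = 1 XOR 1 XOR 1 XOR 1 XOR 0 XOR 0 XOR 1 XOR 1 XOR 0 XOR 1 XOR 0 XOR 1 XOR 1 XOR 0 XOR 0 XOR 0 XOR 1 XOR 0 XOR 0 XOR 1 XOR 1 XOR 1 = 1

1


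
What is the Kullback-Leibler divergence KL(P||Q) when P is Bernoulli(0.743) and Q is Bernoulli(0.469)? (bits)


KL = p*log2(p/q) + (1-p)*log2((1-p)/(1-q)) = 0.743*log2(0.743/0.469) + 0.257*log2(0.257/0.531) = 0.2241

0.2241 bits


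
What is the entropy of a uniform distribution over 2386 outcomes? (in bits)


H = log2(n) = log2(2386) = 11.2204

11.2204 bits


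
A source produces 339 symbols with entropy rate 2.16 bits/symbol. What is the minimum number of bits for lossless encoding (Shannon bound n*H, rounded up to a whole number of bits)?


Minimum bits >= n * H = 339 * 2.16 = 732.24, rounded up to a whole number of bits = 733

733 bits


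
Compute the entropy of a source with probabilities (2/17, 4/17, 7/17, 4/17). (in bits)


H = -sum(p_i * log2(p_i)). Terms: -(2/17)*log2(2/17) = 0.363231; -(4/17)*log2(4/17) = 0.491168; -(7/17)*log2(7/17) = 0.527103; -(4/17)*log2(4/17) = 0.491168. H = 0.363231 + 0.491168 + 0.527103 + 0.491168 = 1.8727

1.8727 bits


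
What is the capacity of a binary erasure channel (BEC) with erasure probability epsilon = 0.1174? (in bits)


C = 1 - epsilon = 1 - 0.1174 = 0.8826

0.8826 bits


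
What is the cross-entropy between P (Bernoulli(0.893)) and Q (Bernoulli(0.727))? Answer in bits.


H(P,Q) = -p*log2(q) - (1-p)*log2(1-q). -0.893*log2(0.727) = 0.410756; -0.107*log2(0.273) = 0.200414. H(P,Q) = 0.410756 + 0.200414 = 0.6112

0.6112 bits


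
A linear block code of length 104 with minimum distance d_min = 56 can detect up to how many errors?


Detection capability = d_min - 1 = 56 - 1 = 55

55 errors


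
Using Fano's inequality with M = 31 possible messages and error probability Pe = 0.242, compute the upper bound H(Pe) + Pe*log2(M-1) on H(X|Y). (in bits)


H(Pe) = -Pe*log2(Pe) - (1-Pe)*log2(1-Pe) = -0.242*log2(0.242) - 0.758*log2(0.758) = 0.495355 + 0.302996 = 0.7984. Pe*log2(M-1) = 0.242*log2(30) = 1.187468. Bound = H(Pe) + Pe*log2(M-1) = 0.495355 + 0.302996 + 1.187468 = 1.9858

1.9858 bits


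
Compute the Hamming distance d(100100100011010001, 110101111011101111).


Count differing positions: . ^ . . . ^ . ^ ^ . . . ^ ^ ^ ^ ^ . = 9 differences

9


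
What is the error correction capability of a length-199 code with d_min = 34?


Correction capability = floor((d-1)/2) = floor((34-1)/2) = 16

16 errors


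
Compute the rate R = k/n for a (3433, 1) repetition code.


Rate = k/n = 1/3433

1/3433


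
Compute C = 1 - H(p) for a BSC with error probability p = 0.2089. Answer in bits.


H(p) = -p*log2(p) - (1-p)*log2(1-p) = -0.2089*log2(0.2089) - 0.7911*log2(0.7911) = 0.471929 + 0.267446 = 0.7394. C = 1 - H(p) = 1 - 0.7394 = 0.2606

0.2606 bits


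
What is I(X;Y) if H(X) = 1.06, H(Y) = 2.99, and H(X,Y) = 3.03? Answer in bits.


I(X;Y) = H(X) + H(Y) - H(X,Y) = 1.06 + 2.99 - 3.03 = 1.02

1.02 bits


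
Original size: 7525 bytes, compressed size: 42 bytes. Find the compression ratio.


Ratio = original / compressed = 7525 / 42 = 179.1667

179.1667


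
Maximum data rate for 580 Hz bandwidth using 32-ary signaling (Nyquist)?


Rate = 2 * B * log2(M) = 2 * 580 * 5.0 = 5800.0

5800.0 bps


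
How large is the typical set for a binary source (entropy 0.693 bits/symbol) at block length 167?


log2|A_typical| = nH = 167 * 0.693 = 115.731, so |A_typical| ~ 2^115.731 = 6.894e+34

6.894e+34


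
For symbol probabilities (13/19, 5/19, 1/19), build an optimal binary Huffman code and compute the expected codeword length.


Huffman construction (repeatedly merge the two least-probable nodes; each merge adds 1 bit to every symbol beneath it): 1/19 + 5/19 = 6/19; 6/19 + 13/19 = 1. Resulting codeword lengths (in the order the probabilities were given): (1, 2, 2). L_avg = sum(p_i * l_i) = 13/19*1 + 5/19*2 + 1/19*2 = 25/19 = 1.3158

1.3158 bits


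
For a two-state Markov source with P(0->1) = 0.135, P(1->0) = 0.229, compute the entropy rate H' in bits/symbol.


Stationary distribution: pi_0 = p10/(p01+p10) = 0.6291, pi_1 = 0.3709. Entropy rate H' = pi_0*H(p01) + pi_1*H(p10) = 0.6291*0.571 + 0.3709*0.7763 = 0.6471

0.6471 bits/symbol


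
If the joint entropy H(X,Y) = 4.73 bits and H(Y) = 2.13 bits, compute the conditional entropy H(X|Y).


H(X|Y) = H(X,Y) - H(Y) = 4.73 - 2.13 = 2.6

2.6 bits


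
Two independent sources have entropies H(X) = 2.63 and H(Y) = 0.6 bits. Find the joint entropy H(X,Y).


For independent variables, H(X,Y) = H(X) + H(Y) = 2.63 + 0.6 = 3.23

3.23 bits


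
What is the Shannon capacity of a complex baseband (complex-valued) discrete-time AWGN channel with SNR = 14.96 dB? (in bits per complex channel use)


SNR_linear = 10^(14.96/10) = 31.3329; C = log2(1 + SNR_linear) = log2(1 + 31.3329) = 5.0149

5.0149 bits/channel use


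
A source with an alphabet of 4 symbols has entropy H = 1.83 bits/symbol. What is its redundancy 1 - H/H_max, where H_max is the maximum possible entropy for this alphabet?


H_max = log2(K) = log2(4) = 2.0 bits/symbol. Redundancy = 1 - H/H_max = 1 - 1.83/2.0 = 1 - 0.915 = 0.085

0.085


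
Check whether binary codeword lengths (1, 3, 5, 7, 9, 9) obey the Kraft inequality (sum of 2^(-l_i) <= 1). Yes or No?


Kraft sum = sum(2^(-l_i)) = 0.668, need <= 1. Result: satisfied (a binary prefix-free code with these lengths exists)

Yes


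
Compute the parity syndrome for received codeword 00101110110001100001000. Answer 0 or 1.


Syndrome = XOR of all bits = 0 XOR 0 XOR 1 XOR 0 XOR 1 XOR 1 XOR 1 XOR 0 XOR 1 XOR 1 XOR 0 XOR 0 XOR 0 XOR 1 XOR 1 XOR 0 XOR 0 XOR 0 XOR 0 XOR 1 XOR 0 XOR 0 XOR 0 = 1

1


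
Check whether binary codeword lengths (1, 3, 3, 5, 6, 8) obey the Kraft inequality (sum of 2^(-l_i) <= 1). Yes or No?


Kraft sum = sum(2^(-l_i)) = 0.8008, need <= 1. Result: satisfied (a binary prefix-free code with these lengths exists)

Yes


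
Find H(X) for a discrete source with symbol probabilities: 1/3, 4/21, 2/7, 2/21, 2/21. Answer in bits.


H = -sum(p_i * log2(p_i)). Terms: -(1/3)*log2(1/3) = 0.528321; -(4/21)*log2(4/21) = 0.455680; -(2/7)*log2(2/7) = 0.516387; -(2/21)*log2(2/21) = 0.323078; -(2/21)*log2(2/21) = 0.323078. H = 0.528321 + 0.455680 + 0.516387 + 0.323078 + 0.323078 = 2.1465

2.1465 bits


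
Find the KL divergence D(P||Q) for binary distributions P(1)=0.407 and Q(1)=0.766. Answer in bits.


KL = p*log2(p/q) + (1-p)*log2((1-p)/(1-q)) = 0.407*log2(0.407/0.766) + 0.593*log2(0.593/0.234) = 0.4242

0.4242 bits


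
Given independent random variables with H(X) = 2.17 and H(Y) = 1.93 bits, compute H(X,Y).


For independent variables, H(X,Y) = H(X) + H(Y) = 2.17 + 1.93 = 4.1

4.1 bits


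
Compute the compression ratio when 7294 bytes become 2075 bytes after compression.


Ratio = original / compressed = 7294 / 2075 = 3.5152

3.5152


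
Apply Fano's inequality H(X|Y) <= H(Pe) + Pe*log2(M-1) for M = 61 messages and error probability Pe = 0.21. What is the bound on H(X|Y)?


H(Pe) = -Pe*log2(Pe) - (1-Pe)*log2(1-Pe) = -0.21*log2(0.21) - 0.79*log2(0.79) = 0.472823 + 0.268660 = 0.7415. Pe*log2(M-1) = 0.21*log2(60) = 1.240447. Bound = H(Pe) + Pe*log2(M-1) = 0.472823 + 0.268660 + 1.240447 = 1.9819

1.9819 bits


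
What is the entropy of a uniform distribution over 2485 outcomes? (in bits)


H = log2(n) = log2(2485) = 11.279

11.279 bits


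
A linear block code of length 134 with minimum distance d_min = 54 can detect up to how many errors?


Detection capability = d_min - 1 = 54 - 1 = 53

53 errors


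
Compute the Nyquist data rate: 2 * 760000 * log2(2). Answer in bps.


Rate = 2 * B * log2(M) = 2 * 760000 * 1.0 = 1520000.0

1520000.0 bps


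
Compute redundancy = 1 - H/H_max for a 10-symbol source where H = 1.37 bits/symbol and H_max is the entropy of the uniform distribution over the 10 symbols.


H_max = log2(K) = log2(10) = 3.3219 bits/symbol. Redundancy = 1 - H/H_max = 1 - 1.37/3.3219 = 1 - 0.4124 = 0.5876

0.5876


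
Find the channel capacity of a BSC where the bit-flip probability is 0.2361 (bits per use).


H(p) = -p*log2(p) - (1-p)*log2(1-p) = -0.2361*log2(0.2361) - 0.7639*log2(0.7639) = 0.491685 + 0.296809 = 0.7885. C = 1 - H(p) = 1 - 0.7885 = 0.2115

0.2115 bits


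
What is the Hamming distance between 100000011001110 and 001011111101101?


Count differing positions: ^ . ^ . ^ ^ ^ . . ^ . . . ^ ^ = 8 differences

8


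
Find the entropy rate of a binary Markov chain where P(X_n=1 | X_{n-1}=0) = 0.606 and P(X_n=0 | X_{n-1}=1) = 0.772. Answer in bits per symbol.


Stationary distribution: pi_0 = p10/(p01+p10) = 0.5602, pi_1 = 0.4398. Entropy rate H' = pi_0*H(p01) + pi_1*H(p10) = 0.5602*0.9673 + 0.4398*0.7745 = 0.8825

0.8825 bits/symbol


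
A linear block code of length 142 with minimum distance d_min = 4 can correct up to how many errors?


Correction capability = floor((d-1)/2) = floor((4-1)/2) = 1

1 errors


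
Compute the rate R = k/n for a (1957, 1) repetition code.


Rate = k/n = 1/1957

1/1957


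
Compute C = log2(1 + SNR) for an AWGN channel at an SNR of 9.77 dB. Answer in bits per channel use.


SNR_linear = 10^(9.77/10) = 9.4842; C = log2(1 + SNR_linear) = log2(1 + 9.4842) = 3.3901

3.3901 bits/channel use


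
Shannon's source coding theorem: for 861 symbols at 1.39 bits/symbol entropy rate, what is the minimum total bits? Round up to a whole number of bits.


Minimum bits >= n * H = 861 * 1.39 = 1196.79, rounded up to a whole number of bits = 1197

1197 bits


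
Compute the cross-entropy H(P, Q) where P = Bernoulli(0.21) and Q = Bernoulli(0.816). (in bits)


H(P,Q) = -p*log2(q) - (1-p)*log2(1-q). -0.21*log2(0.816) = 0.061605; -0.79*log2(0.184) = 1.929356. H(P,Q) = 0.061605 + 1.929356 = 1.991

1.991 bits


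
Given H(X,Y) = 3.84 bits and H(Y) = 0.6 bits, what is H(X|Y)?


H(X|Y) = H(X,Y) - H(Y) = 3.84 - 0.6 = 3.24

3.24 bits


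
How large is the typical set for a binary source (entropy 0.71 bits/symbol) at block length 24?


log2|A_typical| = nH = 24 * 0.71 = 17.04, so |A_typical| ~ 2^17.04 = 1.348e+05

1.348e+05
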